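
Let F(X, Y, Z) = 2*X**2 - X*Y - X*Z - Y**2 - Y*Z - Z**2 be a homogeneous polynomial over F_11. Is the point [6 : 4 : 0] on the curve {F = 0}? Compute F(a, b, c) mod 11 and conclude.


F(6,4,0) ≡ 10 (mod 11); P is NOT on the curve.

Evaluate F(6, 4, 0) term-by-term (mod 11).
  2*X**2 ↦ 2·36·1·1 = 72
  -X*Y ↦ -1·6·4·1 = -24
  -X*Z ↦ -1·6·1·0 = 0
  -Y**2 ↦ -1·1·16·1 = -16
  -Y*Z ↦ -1·1·4·0 = 0
  -Z**2 ↦ -1·1·1·0 = 0
Sum: F(6, 4, 0) = (72) + (-24) + (0) + (-16) + (0) + (0) = 32.
Reducing mod 11: 32 ≡ 10 (mod 11).
Since F(a, b, c) ≡ 10 ≠ 0 (mod 11), P does NOT lie on the curve.


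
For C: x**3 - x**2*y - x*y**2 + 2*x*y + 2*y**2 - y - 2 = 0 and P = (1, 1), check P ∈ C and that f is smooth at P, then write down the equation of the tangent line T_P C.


Tangent line at P: 2*x + 2*y - 4 = 0.

Step 1: f(1, 1) = 0, so P lies on C.
Step 2: partial derivatives
  f_x(x, y) = 3*x**2 - 2*x*y - y**2 + 2*y, f_y(x, y) = -x**2 - 2*x*y + 2*x + 4*y - 1.
  f_x(P) = 2, f_y(P) = 2 (gradient nonzero, so P is smooth).
Step 3: tangent line at P: 2·(x − 1) + 2·(y − 1) = 0.
Expanding: 2*x + 2*y - 4 = 0.


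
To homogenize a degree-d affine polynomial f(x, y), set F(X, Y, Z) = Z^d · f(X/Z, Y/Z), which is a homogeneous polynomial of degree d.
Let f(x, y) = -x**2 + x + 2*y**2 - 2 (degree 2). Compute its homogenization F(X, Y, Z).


F(X, Y, Z) = -X**2 + X*Z + 2*Y**2 - 2*Z**2

deg(f) = 2.
Substitute x = X/Z, y = Y/Z into f, then multiply by Z^2.
  monomial -1·x^2·y^0 ↦ -1·X^2·Y^0·Z^0.
  monomial 1·x^1·y^0 ↦ 1·X^1·Y^0·Z^1.
  monomial 2·x^0·y^2 ↦ 2·X^0·Y^2·Z^0.
  monomial -2·x^0·y^0 ↦ -2·X^0·Y^0·Z^2.
Collecting: F(X, Y, Z) = -X**2 + X*Z + 2*Y**2 - 2*Z**2.


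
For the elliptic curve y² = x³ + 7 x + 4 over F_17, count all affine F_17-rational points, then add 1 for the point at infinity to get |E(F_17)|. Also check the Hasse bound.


Affine points = {(0, 2), (0, 15), (2, 3), (2, 14), (3, 1), (3, 16), (11, 1), (11, 16), (15, 4), (15, 13), (16, 8), (16, 9)}; affine count = 12; |E(F_17)| = 13.

Discriminant check: Δ ∝ 4a³ + 27b² = 4·7³ + 27·4² = 4·343 + 27·16 ≡ 2 (mod 17). Nonzero ⇒ E is nonsingular.
For each x ∈ F_17, compute rhs = x³ + 7·x + 4 mod 17, then count y ∈ F_17 with y² ≡ rhs.
  x = 0: rhs = 4, matching y values: 2, 15 (2 points).
  x = 1: rhs = 12, matching y values: none (0 points).
  x = 2: rhs = 9, matching y values: 3, 14 (2 points).
  x = 3: rhs = 1, matching y values: 1, 16 (2 points).
  x = 4: rhs = 11, matching y values: none (0 points).
  x = 5: rhs = 11, matching y values: none (0 points).
  x = 6: rhs = 7, matching y values: none (0 points).
  x = 7: rhs = 5, matching y values: none (0 points).
  x = 8: rhs = 11, matching y values: none (0 points).
  x = 9: rhs = 14, matching y values: none (0 points).
  x = 10: rhs = 3, matching y values: none (0 points).
  x = 11: rhs = 1, matching y values: 1, 16 (2 points).
  x = 12: rhs = 14, matching y values: none (0 points).
  x = 13: rhs = 14, matching y values: none (0 points).
  x = 14: rhs = 7, matching y values: none (0 points).
  x = 15: rhs = 16, matching y values: 4, 13 (2 points).
  x = 16: rhs = 13, matching y values: 8, 9 (2 points).
Total affine count: 12.
Full point count |E(F_17)| = 12 + 1 = 13.
Hasse bound: |13 − (17+1)| = |-5| = 5 ≤ 2√17 ≈ 8.2462 ✓.


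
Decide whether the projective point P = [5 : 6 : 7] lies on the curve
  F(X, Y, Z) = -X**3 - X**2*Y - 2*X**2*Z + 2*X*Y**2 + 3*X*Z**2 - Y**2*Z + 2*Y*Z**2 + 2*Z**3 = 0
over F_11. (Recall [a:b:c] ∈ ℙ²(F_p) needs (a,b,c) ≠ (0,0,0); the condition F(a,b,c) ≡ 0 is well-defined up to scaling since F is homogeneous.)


F(5,6,7) ≡ 7 (mod 11); P is NOT on the curve.

Evaluate F(5, 6, 7) term-by-term (mod 11).
  -X**3 ↦ -1·125·1·1 = -125
  -X**2*Y ↦ -1·25·6·1 = -150
  -2*X**2*Z ↦ -2·25·1·7 = -350
  2*X*Y**2 ↦ 2·5·36·1 = 360
  3*X*Z**2 ↦ 3·5·1·49 = 735
  -Y**2*Z ↦ -1·1·36·7 = -252
  2*Y*Z**2 ↦ 2·1·6·49 = 588
  2*Z**3 ↦ 2·1·1·343 = 686
Sum: F(5, 6, 7) = (-125) + (-150) + (-350) + (360) + (735) + (-252) + (588) + (686) = 1492.
Reducing mod 11: 1492 ≡ 7 (mod 11).
Since F(a, b, c) ≡ 7 ≠ 0 (mod 11), P does NOT lie on the curve.


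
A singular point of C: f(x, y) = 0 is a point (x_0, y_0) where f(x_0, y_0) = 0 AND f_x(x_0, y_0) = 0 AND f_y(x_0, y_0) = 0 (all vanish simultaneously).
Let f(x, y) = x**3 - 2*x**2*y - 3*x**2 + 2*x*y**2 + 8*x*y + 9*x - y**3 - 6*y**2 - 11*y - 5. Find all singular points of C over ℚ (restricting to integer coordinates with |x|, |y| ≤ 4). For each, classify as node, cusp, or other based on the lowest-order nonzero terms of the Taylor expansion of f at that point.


Singular points: {(-1, -3)}; classification: cusp.

Compute partial derivatives:
  f_x = 3*x**2 - 4*x*y - 6*x + 2*y**2 + 8*y + 9.
  f_y = -2*x**2 + 4*x*y + 8*x - 3*y**2 - 12*y - 11.
Scan x_0 ∈ {−4, ..., 4}. For each x_0, f_y(x_0, y) is a polynomial in y; find its integer roots y ∈ {−4, ..., 4}, then test f_x and f at those candidates.
  x = -4: f_y(-4, y) = -3*y**2 - 28*y - 75; no integer root y with |y| ≤ 4.
  x = -3: f_y(-3, y) = -3*y**2 - 24*y - 53; no integer root y with |y| ≤ 4.
  x = -2: f_y(-2, y) = -3*y**2 - 20*y - 35; no integer root y with |y| ≤ 4.
  x = -1: f_y(-1, y) = -3*y**2 - 16*y - 21; vanishes at y ∈ {-3}. (-1, -3): f_x = 0, f = 0 — SINGULAR.
  x = 0: f_y(0, y) = -3*y**2 - 12*y - 11; no integer root y with |y| ≤ 4.
  x = 1: f_y(1, y) = -3*y**2 - 8*y - 5; vanishes at y ∈ {-1}. (1, -1): f_x = 4 ≠ 0.
  x = 2: f_y(2, y) = -3*y**2 - 4*y - 3; no integer root y with |y| ≤ 4.
  x = 3: f_y(3, y) = -3*y**2 - 5; no integer root y with |y| ≤ 4.
  x = 4: f_y(4, y) = -3*y**2 + 4*y - 11; no integer root y with |y| ≤ 4.
Only singular point on the grid: (-1, -3).
Classify: substitute x = -1 + u, y = -3 + v and expand: f = u**3 - 2*u**2*v + 2*u*v**2 - v**3 + v**2.
No constant or linear terms (consistent with a singular point). Quadratic part: v**2. Cubic part: u**3 - 2*u**2*v + 2*u*v**2 - v**3.
The quadratic part v**2 is a perfect square, so there is a single (double) tangent line v = 0, i.e. y = -3. Restricting the cubic part to that line (v = 0) leaves u**3 ≠ 0, so f is not divisible by v and the branch is v² ≈ -u**3 to lowest order — this is a cusp.
Classification: cusp.


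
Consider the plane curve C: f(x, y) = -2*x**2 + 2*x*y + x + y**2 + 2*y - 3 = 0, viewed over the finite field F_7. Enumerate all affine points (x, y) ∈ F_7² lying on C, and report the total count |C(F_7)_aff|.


Affine F_7-points: {(0, 1), (0, 4), (1, 4), (1, 6), (2, 2), (2, 6), (4, 2), (5, 1)}; count = 8.

For each of the 49 pairs (x, y) ∈ F_7², evaluate f(x, y) mod 7. Record the zeros.
  x = 0: [0↦4, 1↦0, 2↦5, 3↦5, 4↦0, 5↦4, 6↦3]  zeros at y ∈ {1, 4}
  x = 1: [0↦3, 1↦1, 2↦1, 3↦3, 4↦0, 5↦6, 6↦0]  zeros at y ∈ {4, 6}
  x = 2: [0↦5, 1↦5, 2↦0, 3↦4, 4↦3, 5↦4, 6↦0]  zeros at y ∈ {2, 6}
  x = 3: [0↦3, 1↦5, 2↦2, 3↦1, 4↦2, 5↦5, 6↦3]  zeros at y ∈ ∅
  x = 4: [0↦4, 1↦1, 2↦0, 3↦1, 4↦4, 5↦2, 6↦2]  zeros at y ∈ {2}
  x = 5: [0↦1, 1↦0, 2↦1, 3↦4, 4↦2, 5↦2, 6↦4]  zeros at y ∈ {1}
  x = 6: [0↦1, 1↦2, 2↦5, 3↦3, 4↦3, 5↦5, 6↦2]  zeros at y ∈ ∅
Collecting zeros: affine points = {(0, 1), (0, 4), (1, 4), (1, 6), (2, 2), (2, 6), (4, 2), (5, 1)}.
Total count |C(F_7)_aff| = 8.


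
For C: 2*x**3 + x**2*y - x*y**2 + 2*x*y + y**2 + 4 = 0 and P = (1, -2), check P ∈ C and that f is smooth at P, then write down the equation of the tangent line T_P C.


Tangent line at P: -6*x + 3*y + 12 = 0.

Step 1: f(1, -2) = 0, so P lies on C.
Step 2: partial derivatives
  f_x(x, y) = 6*x**2 + 2*x*y - y**2 + 2*y, f_y(x, y) = x**2 - 2*x*y + 2*x + 2*y.
  f_x(P) = -6, f_y(P) = 3 (gradient nonzero, so P is smooth).
Step 3: tangent line at P: -6·(x − 1) + 3·(y − -2) = 0.
Expanding: -6*x + 3*y + 12 = 0.


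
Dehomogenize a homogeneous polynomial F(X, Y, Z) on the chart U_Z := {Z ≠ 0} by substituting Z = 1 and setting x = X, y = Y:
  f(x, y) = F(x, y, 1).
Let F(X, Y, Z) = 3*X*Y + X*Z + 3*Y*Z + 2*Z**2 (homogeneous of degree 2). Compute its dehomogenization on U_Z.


f(x, y) = 3*x*y + x + 3*y + 2

On U_Z we set Z = 1. Each monomial c·X^i·Y^j·Z^k in F becomes c·x^i·y^j·1^k = c·x^i·y^j.
Substituting Z = 1: F(X, Y, 1) = 3*x*y + x + 3*y + 2.
Note: deg(f) ≤ deg(F) = 2; strict inequality happens when F is divisible by Z (lost terms).


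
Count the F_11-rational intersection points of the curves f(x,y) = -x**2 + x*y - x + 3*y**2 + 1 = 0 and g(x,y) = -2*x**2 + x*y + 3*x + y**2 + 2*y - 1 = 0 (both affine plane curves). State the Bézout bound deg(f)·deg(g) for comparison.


Common zeros: {(10, 2)}; count = 1; Bézout bound = 4.

deg(f) = 2, deg(g) = 2, so Bézout bound = 4.
Scan x ∈ F_11. For each x, list the y ∈ F_11 with f(x, y) ≡ 0 and those with g(x, y) ≡ 0 (mod 11); the common zeros in that column are the intersection.
  x = 0: f ≡ 0 at y ∈ ∅; g ≡ 0 at y ∈ ∅; common: ∅.
  x = 1: f ≡ 0 at y ∈ ∅; g ≡ 0 at y ∈ {0, 8}; common: ∅.
  x = 2: f ≡ 0 at y ∈ {1, 2}; g ≡ 0 at y ∈ ∅; common: ∅.
  x = 3: f ≡ 0 at y ∈ {0, 10}; g ≡ 0 at y ∈ ∅; common: ∅.
  x = 4: f ≡ 0 at y ∈ ∅; g ≡ 0 at y ∈ ∅; common: ∅.
  x = 5: f ≡ 0 at y ∈ ∅; g ≡ 0 at y ∈ ∅; common: ∅.
  x = 6: f ≡ 0 at y ∈ {10}; g ≡ 0 at y ∈ {0, 3}; common: ∅.
  x = 7: f ≡ 0 at y ∈ {0, 5}; g ≡ 0 at y ∈ ∅; common: ∅.
  x = 8: f ≡ 0 at y ∈ {5, 7}; g ≡ 0 at y ∈ {3, 9}; common: ∅.
  x = 9: f ≡ 0 at y ∈ {1, 7}; g ≡ 0 at y ∈ {2, 9}; common: ∅.
  x = 10: f ≡ 0 at y ∈ {2}; g ≡ 0 at y ∈ {2, 8}; common: {2}.
Collecting: common zeros = {(10, 2)}, so the count is 1.
Comparison with the Bézout bound: 1 ≤ 4 = deg(f)·deg(g), as expected for curves with no common component (the affine F_11-count falls short of the bound because intersections may lie at infinity, over extension fields, or carry multiplicity).


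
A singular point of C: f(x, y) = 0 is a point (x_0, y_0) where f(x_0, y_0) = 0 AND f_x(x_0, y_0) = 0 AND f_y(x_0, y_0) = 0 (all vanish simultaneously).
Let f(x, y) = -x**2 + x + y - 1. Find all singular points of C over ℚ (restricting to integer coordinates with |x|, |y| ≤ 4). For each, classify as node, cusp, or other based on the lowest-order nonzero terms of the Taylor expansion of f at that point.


No singular points in the scanned grid; C is smooth there.

Compute partial derivatives:
  f_x = 1 - 2*x.
  f_y = 1.
f_y = 1 is a nonzero constant, so f_y never vanishes: no point (x, y) can satisfy f = f_x = f_y = 0. In particular no (x, y) ∈ {−4, ..., 4}² is singular; the curve is smooth.


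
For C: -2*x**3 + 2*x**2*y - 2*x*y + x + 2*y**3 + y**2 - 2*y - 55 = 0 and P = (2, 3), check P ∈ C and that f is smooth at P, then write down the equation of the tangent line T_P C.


Tangent line at P: -5*x + 62*y - 176 = 0.

Step 1: f(2, 3) = 0, so P lies on C.
Step 2: partial derivatives
  f_x(x, y) = -6*x**2 + 4*x*y - 2*y + 1, f_y(x, y) = 2*x**2 - 2*x + 6*y**2 + 2*y - 2.
  f_x(P) = -5, f_y(P) = 62 (gradient nonzero, so P is smooth).
Step 3: tangent line at P: -5·(x − 2) + 62·(y − 3) = 0.
Expanding: -5*x + 62*y - 176 = 0.


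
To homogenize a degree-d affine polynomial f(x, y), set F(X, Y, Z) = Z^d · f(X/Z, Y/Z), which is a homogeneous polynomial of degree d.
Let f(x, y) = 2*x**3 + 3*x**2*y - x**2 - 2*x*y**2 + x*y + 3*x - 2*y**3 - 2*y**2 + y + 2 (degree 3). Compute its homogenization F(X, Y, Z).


F(X, Y, Z) = 2*X**3 + 3*X**2*Y - X**2*Z - 2*X*Y**2 + X*Y*Z + 3*X*Z**2 - 2*Y**3 - 2*Y**2*Z + Y*Z**2 + 2*Z**3

deg(f) = 3.
Substitute x = X/Z, y = Y/Z into f, then multiply by Z^3.
  monomial 2·x^3·y^0 ↦ 2·X^3·Y^0·Z^0.
  monomial 3·x^2·y^1 ↦ 3·X^2·Y^1·Z^0.
  monomial -1·x^2·y^0 ↦ -1·X^2·Y^0·Z^1.
  monomial -2·x^1·y^2 ↦ -2·X^1·Y^2·Z^0.
  monomial 1·x^1·y^1 ↦ 1·X^1·Y^1·Z^1.
  monomial 3·x^1·y^0 ↦ 3·X^1·Y^0·Z^2.
  monomial -2·x^0·y^3 ↦ -2·X^0·Y^3·Z^0.
  monomial -2·x^0·y^2 ↦ -2·X^0·Y^2·Z^1.
  monomial 1·x^0·y^1 ↦ 1·X^0·Y^1·Z^2.
  monomial 2·x^0·y^0 ↦ 2·X^0·Y^0·Z^3.
Collecting: F(X, Y, Z) = 2*X**3 + 3*X**2*Y - X**2*Z - 2*X*Y**2 + X*Y*Z + 3*X*Z**2 - 2*Y**3 - 2*Y**2*Z + Y*Z**2 + 2*Z**3.


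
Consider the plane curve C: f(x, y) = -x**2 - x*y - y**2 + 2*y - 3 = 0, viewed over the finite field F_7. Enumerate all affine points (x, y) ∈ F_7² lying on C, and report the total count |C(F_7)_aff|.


Affine F_7-points: {(2, 0), (3, 1), (3, 5), (5, 0), (5, 4), (6, 5)}; count = 6.

For each of the 49 pairs (x, y) ∈ F_7², evaluate f(x, y) mod 7. Record the zeros.
  x = 0: [0↦4, 1↦5, 2↦4, 3↦1, 4↦3, 5↦3, 6↦1]  zeros at y ∈ ∅
  x = 1: [0↦3, 1↦3, 2↦1, 3↦4, 4↦5, 5↦4, 6↦1]  zeros at y ∈ ∅
  x = 2: [0↦0, 1↦6, 2↦3, 3↦5, 4↦5, 5↦3, 6↦6]  zeros at y ∈ {0}
  x = 3: [0↦2, 1↦0, 2↦3, 3↦4, 4↦3, 5↦0, 6↦2]  zeros at y ∈ {1, 5}
  x = 4: [0↦2, 1↦6, 2↦1, 3↦1, 4↦6, 5↦2, 6↦3]  zeros at y ∈ ∅
  x = 5: [0↦0, 1↦3, 2↦4, 3↦3, 4↦0, 5↦2, 6↦2]  zeros at y ∈ {0, 4}
  x = 6: [0↦3, 1↦5, 2↦5, 3↦3, 4↦6, 5↦0, 6↦6]  zeros at y ∈ {5}
Collecting zeros: affine points = {(2, 0), (3, 1), (3, 5), (5, 0), (5, 4), (6, 5)}.
Total count |C(F_7)_aff| = 6.


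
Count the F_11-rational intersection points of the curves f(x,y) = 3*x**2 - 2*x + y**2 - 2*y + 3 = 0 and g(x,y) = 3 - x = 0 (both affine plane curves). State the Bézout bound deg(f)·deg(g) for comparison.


Common zeros: ∅; count = 0; Bézout bound = 2.

deg(f) = 2, deg(g) = 1, so Bézout bound = 2.
Scan x ∈ F_11. For each x, list the y ∈ F_11 with f(x, y) ≡ 0 and those with g(x, y) ≡ 0 (mod 11); the common zeros in that column are the intersection.
  x = 0: f ≡ 0 at y ∈ {4, 9}; g ≡ 0 at y ∈ ∅; common: ∅.
  x = 1: f ≡ 0 at y ∈ ∅; g ≡ 0 at y ∈ ∅; common: ∅.
  x = 2: f ≡ 0 at y ∈ {0, 2}; g ≡ 0 at y ∈ ∅; common: ∅.
  x = 3: f ≡ 0 at y ∈ ∅; g ≡ 0 at y ∈ {0, 1, 2, 3, 4, 5, 6, 7, 8, 9, 10}; common: ∅.
  x = 4: f ≡ 0 at y ∈ ∅; g ≡ 0 at y ∈ ∅; common: ∅.
  x = 5: f ≡ 0 at y ∈ ∅; g ≡ 0 at y ∈ ∅; common: ∅.
  x = 6: f ≡ 0 at y ∈ {0, 2}; g ≡ 0 at y ∈ ∅; common: ∅.
  x = 7: f ≡ 0 at y ∈ ∅; g ≡ 0 at y ∈ ∅; common: ∅.
  x = 8: f ≡ 0 at y ∈ {4, 9}; g ≡ 0 at y ∈ ∅; common: ∅.
  x = 9: f ≡ 0 at y ∈ {3, 10}; g ≡ 0 at y ∈ ∅; common: ∅.
  x = 10: f ≡ 0 at y ∈ {3, 10}; g ≡ 0 at y ∈ ∅; common: ∅.
Collecting: common zeros = ∅, so the count is 0.
Comparison with the Bézout bound: 0 ≤ 2 = deg(f)·deg(g), as expected for curves with no common component (the affine F_11-count falls short of the bound because intersections may lie at infinity, over extension fields, or carry multiplicity).


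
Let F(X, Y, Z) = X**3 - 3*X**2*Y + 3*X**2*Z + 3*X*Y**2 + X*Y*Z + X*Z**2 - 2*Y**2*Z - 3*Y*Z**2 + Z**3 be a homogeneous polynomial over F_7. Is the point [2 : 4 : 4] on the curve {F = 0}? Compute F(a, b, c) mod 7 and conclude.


F(2,4,4) ≡ 3 (mod 7); P is NOT on the curve.

Evaluate F(2, 4, 4) term-by-term (mod 7).
  X**3 ↦ 1·8·1·1 = 8
  -3*X**2*Y ↦ -3·4·4·1 = -48
  3*X**2*Z ↦ 3·4·1·4 = 48
  3*X*Y**2 ↦ 3·2·16·1 = 96
  X*Y*Z ↦ 1·2·4·4 = 32
  X*Z**2 ↦ 1·2·1·16 = 32
  -2*Y**2*Z ↦ -2·1·16·4 = -128
  -3*Y*Z**2 ↦ -3·1·4·16 = -192
  Z**3 ↦ 1·1·1·64 = 64
Sum: F(2, 4, 4) = (8) + (-48) + (48) + (96) + (32) + (32) + (-128) + (-192) + (64) = -88.
Reducing mod 7: -88 ≡ 3 (mod 7).
Since F(a, b, c) ≡ 3 ≠ 0 (mod 7), P does NOT lie on the curve.


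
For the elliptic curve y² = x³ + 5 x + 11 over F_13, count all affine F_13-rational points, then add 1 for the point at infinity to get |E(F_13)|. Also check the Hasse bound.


Affine points = {(1, 2), (1, 11), (2, 4), (2, 9), (3, 1), (3, 12), (4, 2), (4, 11), (6, 6), (6, 7), (7, 5), (7, 8), (8, 2), (8, 11)}; affine count = 14; |E(F_13)| = 15.

Discriminant check: Δ ∝ 4a³ + 27b² = 4·5³ + 27·11² = 4·125 + 27·121 ≡ 10 (mod 13). Nonzero ⇒ E is nonsingular.
For each x ∈ F_13, compute rhs = x³ + 5·x + 11 mod 13, then count y ∈ F_13 with y² ≡ rhs.
  x = 0: rhs = 11, matching y values: none (0 points).
  x = 1: rhs = 4, matching y values: 2, 11 (2 points).
  x = 2: rhs = 3, matching y values: 4, 9 (2 points).
  x = 3: rhs = 1, matching y values: 1, 12 (2 points).
  x = 4: rhs = 4, matching y values: 2, 11 (2 points).
  x = 5: rhs = 5, matching y values: none (0 points).
  x = 6: rhs = 10, matching y values: 6, 7 (2 points).
  x = 7: rhs = 12, matching y values: 5, 8 (2 points).
  x = 8: rhs = 4, matching y values: 2, 11 (2 points).
  x = 9: rhs = 5, matching y values: none (0 points).
  x = 10: rhs = 8, matching y values: none (0 points).
  x = 11: rhs = 6, matching y values: none (0 points).
  x = 12: rhs = 5, matching y values: none (0 points).
Total affine count: 14.
Full point count |E(F_13)| = 14 + 1 = 15.
Hasse bound: |15 − (13+1)| = |1| = 1 ≤ 2√13 ≈ 7.2111 ✓.


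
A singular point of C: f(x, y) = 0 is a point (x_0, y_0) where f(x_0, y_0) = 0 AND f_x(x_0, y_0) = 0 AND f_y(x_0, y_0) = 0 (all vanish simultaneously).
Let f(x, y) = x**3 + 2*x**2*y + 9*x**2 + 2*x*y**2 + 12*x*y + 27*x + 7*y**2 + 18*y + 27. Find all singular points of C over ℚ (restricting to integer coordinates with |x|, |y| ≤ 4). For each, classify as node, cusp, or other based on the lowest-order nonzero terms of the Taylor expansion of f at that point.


Singular points: {(-3, 0)}; classification: cusp.

Compute partial derivatives:
  f_x = 3*x**2 + 4*x*y + 18*x + 2*y**2 + 12*y + 27.
  f_y = 2*x**2 + 4*x*y + 12*x + 14*y + 18.
Scan x_0 ∈ {−4, ..., 4}. For each x_0, f_y(x_0, y) is a polynomial in y; find its integer roots y ∈ {−4, ..., 4}, then test f_x and f at those candidates.
  x = -4: f_y(-4, y) = 2 - 2*y; vanishes at y ∈ {1}. (-4, 1): f_x = 1 ≠ 0.
  x = -3: f_y(-3, y) = 2*y; vanishes at y ∈ {0}. (-3, 0): f_x = 0, f = 0 — SINGULAR.
  x = -2: f_y(-2, y) = 6*y + 2; no integer root y with |y| ≤ 4.
  x = -1: f_y(-1, y) = 10*y + 8; no integer root y with |y| ≤ 4.
  x = 0: f_y(0, y) = 14*y + 18; no integer root y with |y| ≤ 4.
  x = 1: f_y(1, y) = 18*y + 32; no integer root y with |y| ≤ 4.
  x = 2: f_y(2, y) = 22*y + 50; no integer root y with |y| ≤ 4.
  x = 3: f_y(3, y) = 26*y + 72; no integer root y with |y| ≤ 4.
  x = 4: f_y(4, y) = 30*y + 98; no integer root y with |y| ≤ 4.
Only singular point on the grid: (-3, 0).
Classify: substitute x = -3 + u, y = 0 + v and expand: f = u**3 + 2*u**2*v + 2*u*v**2 + v**2.
No constant or linear terms (consistent with a singular point). Quadratic part: v**2. Cubic part: u**3 + 2*u**2*v + 2*u*v**2.
The quadratic part v**2 is a perfect square, so there is a single (double) tangent line v = 0, i.e. y = 0. Restricting the cubic part to that line (v = 0) leaves u**3 ≠ 0, so f is not divisible by v and the branch is v² ≈ -u**3 to lowest order — this is a cusp.
Classification: cusp.


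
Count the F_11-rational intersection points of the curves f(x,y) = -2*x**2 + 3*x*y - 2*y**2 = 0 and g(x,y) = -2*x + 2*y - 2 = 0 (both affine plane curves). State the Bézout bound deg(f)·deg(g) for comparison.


Common zeros: {(4, 5), (6, 7)}; count = 2; Bézout bound = 2.

deg(f) = 2, deg(g) = 1, so Bézout bound = 2.
Scan x ∈ F_11. For each x, list the y ∈ F_11 with f(x, y) ≡ 0 and those with g(x, y) ≡ 0 (mod 11); the common zeros in that column are the intersection.
  x = 0: f ≡ 0 at y ∈ {0}; g ≡ 0 at y ∈ {1}; common: ∅.
  x = 1: f ≡ 0 at y ∈ {3, 4}; g ≡ 0 at y ∈ {2}; common: ∅.
  x = 2: f ≡ 0 at y ∈ {6, 8}; g ≡ 0 at y ∈ {3}; common: ∅.
  x = 3: f ≡ 0 at y ∈ {1, 9}; g ≡ 0 at y ∈ {4}; common: ∅.
  x = 4: f ≡ 0 at y ∈ {1, 5}; g ≡ 0 at y ∈ {5}; common: {5}.
  x = 5: f ≡ 0 at y ∈ {4, 9}; g ≡ 0 at y ∈ {6}; common: ∅.
  x = 6: f ≡ 0 at y ∈ {2, 7}; g ≡ 0 at y ∈ {7}; common: {7}.
  x = 7: f ≡ 0 at y ∈ {6, 10}; g ≡ 0 at y ∈ {8}; common: ∅.
  x = 8: f ≡ 0 at y ∈ {2, 10}; g ≡ 0 at y ∈ {9}; common: ∅.
  x = 9: f ≡ 0 at y ∈ {3, 5}; g ≡ 0 at y ∈ {10}; common: ∅.
  x = 10: f ≡ 0 at y ∈ {7, 8}; g ≡ 0 at y ∈ {0}; common: ∅.
Collecting: common zeros = {(4, 5), (6, 7)}, so the count is 2.
Comparison with the Bézout bound: 2 ≤ 2 = deg(f)·deg(g), as expected for curves with no common component (the bound is attained).


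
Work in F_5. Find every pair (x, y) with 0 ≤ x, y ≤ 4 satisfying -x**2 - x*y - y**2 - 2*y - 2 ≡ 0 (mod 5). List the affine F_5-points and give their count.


Affine F_5-points: {(0, 1), (0, 2), (3, 2), (3, 3), (4, 1), (4, 3)}; count = 6.

For each of the 25 pairs (x, y) ∈ F_5², evaluate f(x, y) mod 5. Record the zeros.
  x = 0: [0↦3, 1↦0, 2↦0, 3↦3, 4↦4]  zeros at y ∈ {1, 2}
  x = 1: [0↦2, 1↦3, 2↦2, 3↦4, 4↦4]  zeros at y ∈ ∅
  x = 2: [0↦4, 1↦4, 2↦2, 3↦3, 4↦2]  zeros at y ∈ ∅
  x = 3: [0↦4, 1↦3, 2↦0, 3↦0, 4↦3]  zeros at y ∈ {2, 3}
  x = 4: [0↦2, 1↦0, 2↦1, 3↦0, 4↦2]  zeros at y ∈ {1, 3}
Collecting zeros: affine points = {(0, 1), (0, 2), (3, 2), (3, 3), (4, 1), (4, 3)}.
Total count |C(F_5)_aff| = 6.


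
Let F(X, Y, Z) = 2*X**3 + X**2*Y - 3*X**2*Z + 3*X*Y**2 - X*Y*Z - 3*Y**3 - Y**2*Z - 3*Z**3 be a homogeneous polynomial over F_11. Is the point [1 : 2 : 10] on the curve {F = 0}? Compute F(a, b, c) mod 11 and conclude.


F(1,2,10) ≡ 4 (mod 11); P is NOT on the curve.

Evaluate F(1, 2, 10) term-by-term (mod 11).
  2*X**3 ↦ 2·1·1·1 = 2
  X**2*Y ↦ 1·1·2·1 = 2
  -3*X**2*Z ↦ -3·1·1·10 = -30
  3*X*Y**2 ↦ 3·1·4·1 = 12
  -X*Y*Z ↦ -1·1·2·10 = -20
  -3*Y**3 ↦ -3·1·8·1 = -24
  -Y**2*Z ↦ -1·1·4·10 = -40
  -3*Z**3 ↦ -3·1·1·1000 = -3000
Sum: F(1, 2, 10) = (2) + (2) + (-30) + (12) + (-20) + (-24) + (-40) + (-3000) = -3098.
Reducing mod 11: -3098 ≡ 4 (mod 11).
Since F(a, b, c) ≡ 4 ≠ 0 (mod 11), P does NOT lie on the curve.


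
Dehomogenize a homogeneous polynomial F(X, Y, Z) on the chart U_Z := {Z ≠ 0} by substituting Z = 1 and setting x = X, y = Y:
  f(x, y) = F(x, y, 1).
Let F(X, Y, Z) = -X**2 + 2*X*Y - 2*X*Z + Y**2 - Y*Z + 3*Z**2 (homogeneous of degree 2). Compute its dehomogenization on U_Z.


f(x, y) = -x**2 + 2*x*y - 2*x + y**2 - y + 3

On U_Z we set Z = 1. Each monomial c·X^i·Y^j·Z^k in F becomes c·x^i·y^j·1^k = c·x^i·y^j.
Substituting Z = 1: F(X, Y, 1) = -x**2 + 2*x*y - 2*x + y**2 - y + 3.
Note: deg(f) ≤ deg(F) = 2; strict inequality happens when F is divisible by Z (lost terms).


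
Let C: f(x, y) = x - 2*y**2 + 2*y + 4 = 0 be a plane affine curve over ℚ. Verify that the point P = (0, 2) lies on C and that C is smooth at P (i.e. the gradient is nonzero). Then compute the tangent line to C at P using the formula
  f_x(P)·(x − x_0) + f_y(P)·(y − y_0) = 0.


Tangent line at P: x - 6*y + 12 = 0.

Step 1: f(0, 2) = 0, so P lies on C.
Step 2: partial derivatives
  f_x(x, y) = 1, f_y(x, y) = 2 - 4*y.
  f_x(P) = 1, f_y(P) = -6 (gradient nonzero, so P is smooth).
Step 3: tangent line at P: 1·(x − 0) + -6·(y − 2) = 0.
Expanding: x - 6*y + 12 = 0.


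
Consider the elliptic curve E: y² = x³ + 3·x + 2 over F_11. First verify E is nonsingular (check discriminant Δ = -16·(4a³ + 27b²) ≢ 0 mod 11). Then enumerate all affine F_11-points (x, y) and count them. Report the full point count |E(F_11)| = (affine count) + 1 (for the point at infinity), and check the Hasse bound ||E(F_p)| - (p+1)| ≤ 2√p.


Affine points = {(2, 4), (2, 7), (3, 4), (3, 7), (4, 1), (4, 10), (6, 4), (6, 7), (7, 5), (7, 6), (10, 3), (10, 8)}; affine count = 12; |E(F_11)| = 13.

Discriminant check: Δ ∝ 4a³ + 27b² = 4·3³ + 27·2² = 4·27 + 27·4 ≡ 7 (mod 11). Nonzero ⇒ E is nonsingular.
For each x ∈ F_11, compute rhs = x³ + 3·x + 2 mod 11, then count y ∈ F_11 with y² ≡ rhs.
  x = 0: rhs = 2, matching y values: none (0 points).
  x = 1: rhs = 6, matching y values: none (0 points).
  x = 2: rhs = 5, matching y values: 4, 7 (2 points).
  x = 3: rhs = 5, matching y values: 4, 7 (2 points).
  x = 4: rhs = 1, matching y values: 1, 10 (2 points).
  x = 5: rhs = 10, matching y values: none (0 points).
  x = 6: rhs = 5, matching y values: 4, 7 (2 points).
  x = 7: rhs = 3, matching y values: 5, 6 (2 points).
  x = 8: rhs = 10, matching y values: none (0 points).
  x = 9: rhs = 10, matching y values: none (0 points).
  x = 10: rhs = 9, matching y values: 3, 8 (2 points).
Total affine count: 12.
Full point count |E(F_11)| = 12 + 1 = 13.
Hasse bound: |13 − (11+1)| = |1| = 1 ≤ 2√11 ≈ 6.6332 ✓.


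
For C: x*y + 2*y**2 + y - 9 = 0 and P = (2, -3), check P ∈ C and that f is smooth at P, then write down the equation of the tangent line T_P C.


Tangent line at P: -3*x - 9*y - 21 = 0.

Step 1: f(2, -3) = 0, so P lies on C.
Step 2: partial derivatives
  f_x(x, y) = y, f_y(x, y) = x + 4*y + 1.
  f_x(P) = -3, f_y(P) = -9 (gradient nonzero, so P is smooth).
Step 3: tangent line at P: -3·(x − 2) + -9·(y − -3) = 0.
Expanding: -3*x - 9*y - 21 = 0.


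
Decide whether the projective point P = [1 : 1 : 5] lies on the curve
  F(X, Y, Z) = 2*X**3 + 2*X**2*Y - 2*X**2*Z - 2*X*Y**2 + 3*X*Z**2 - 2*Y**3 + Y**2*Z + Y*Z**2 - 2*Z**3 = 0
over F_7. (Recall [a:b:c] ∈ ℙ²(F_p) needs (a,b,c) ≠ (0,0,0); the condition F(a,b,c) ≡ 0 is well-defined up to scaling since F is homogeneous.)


F(1,1,5) ≡ 6 (mod 7); P is NOT on the curve.

Evaluate F(1, 1, 5) term-by-term (mod 7).
  2*X**3 ↦ 2·1·1·1 = 2
  2*X**2*Y ↦ 2·1·1·1 = 2
  -2*X**2*Z ↦ -2·1·1·5 = -10
  -2*X*Y**2 ↦ -2·1·1·1 = -2
  3*X*Z**2 ↦ 3·1·1·25 = 75
  -2*Y**3 ↦ -2·1·1·1 = -2
  Y**2*Z ↦ 1·1·1·5 = 5
  Y*Z**2 ↦ 1·1·1·25 = 25
  -2*Z**3 ↦ -2·1·1·125 = -250
Sum: F(1, 1, 5) = (2) + (2) + (-10) + (-2) + (75) + (-2) + (5) + (25) + (-250) = -155.
Reducing mod 7: -155 ≡ 6 (mod 7).
Since F(a, b, c) ≡ 6 ≠ 0 (mod 7), P does NOT lie on the curve.


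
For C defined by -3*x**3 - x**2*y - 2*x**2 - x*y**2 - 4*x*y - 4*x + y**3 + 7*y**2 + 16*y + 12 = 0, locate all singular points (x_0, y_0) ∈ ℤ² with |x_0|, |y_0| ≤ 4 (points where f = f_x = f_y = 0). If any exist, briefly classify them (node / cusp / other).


Singular points: {(0, -2)}; classification: cusp.

Compute partial derivatives:
  f_x = -9*x**2 - 2*x*y - 4*x - y**2 - 4*y - 4.
  f_y = -x**2 - 2*x*y - 4*x + 3*y**2 + 14*y + 16.
Scan x_0 ∈ {−4, ..., 4}. For each x_0, f_y(x_0, y) is a polynomial in y; find its integer roots y ∈ {−4, ..., 4}, then test f_x and f at those candidates.
  x = -4: f_y(-4, y) = 3*y**2 + 22*y + 16; no integer root y with |y| ≤ 4.
  x = -3: f_y(-3, y) = 3*y**2 + 20*y + 19; no integer root y with |y| ≤ 4.
  x = -2: f_y(-2, y) = 3*y**2 + 18*y + 20; no integer root y with |y| ≤ 4.
  x = -1: f_y(-1, y) = 3*y**2 + 16*y + 19; no integer root y with |y| ≤ 4.
  x = 0: f_y(0, y) = 3*y**2 + 14*y + 16; vanishes at y ∈ {-2}. (0, -2): f_x = 0, f = 0 — SINGULAR.
  x = 1: f_y(1, y) = 3*y**2 + 12*y + 11; no integer root y with |y| ≤ 4.
  x = 2: f_y(2, y) = 3*y**2 + 10*y + 4; no integer root y with |y| ≤ 4.
  x = 3: f_y(3, y) = 3*y**2 + 8*y - 5; no integer root y with |y| ≤ 4.
  x = 4: f_y(4, y) = 3*y**2 + 6*y - 16; no integer root y with |y| ≤ 4.
Only singular point on the grid: (0, -2).
Classify: substitute x = 0 + u, y = -2 + v and expand: f = -3*u**3 - u**2*v - u*v**2 + v**3 + v**2.
No constant or linear terms (consistent with a singular point). Quadratic part: v**2. Cubic part: -3*u**3 - u**2*v - u*v**2 + v**3.
The quadratic part v**2 is a perfect square, so there is a single (double) tangent line v = 0, i.e. y = -2. Restricting the cubic part to that line (v = 0) leaves -3*u**3 ≠ 0, so f is not divisible by v and the branch is v² ≈ 3*u**3 to lowest order — this is a cusp.
Classification: cusp.


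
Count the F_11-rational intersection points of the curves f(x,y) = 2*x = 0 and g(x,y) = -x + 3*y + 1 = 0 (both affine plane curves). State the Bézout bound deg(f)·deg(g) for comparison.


Common zeros: {(0, 7)}; count = 1; Bézout bound = 1.

deg(f) = 1, deg(g) = 1, so Bézout bound = 1.
Scan x ∈ F_11. For each x, list the y ∈ F_11 with f(x, y) ≡ 0 and those with g(x, y) ≡ 0 (mod 11); the common zeros in that column are the intersection.
  x = 0: f ≡ 0 at y ∈ {0, 1, 2, 3, 4, 5, 6, 7, 8, 9, 10}; g ≡ 0 at y ∈ {7}; common: {7}.
  x = 1: f ≡ 0 at y ∈ ∅; g ≡ 0 at y ∈ {0}; common: ∅.
  x = 2: f ≡ 0 at y ∈ ∅; g ≡ 0 at y ∈ {4}; common: ∅.
  x = 3: f ≡ 0 at y ∈ ∅; g ≡ 0 at y ∈ {8}; common: ∅.
  x = 4: f ≡ 0 at y ∈ ∅; g ≡ 0 at y ∈ {1}; common: ∅.
  x = 5: f ≡ 0 at y ∈ ∅; g ≡ 0 at y ∈ {5}; common: ∅.
  x = 6: f ≡ 0 at y ∈ ∅; g ≡ 0 at y ∈ {9}; common: ∅.
  x = 7: f ≡ 0 at y ∈ ∅; g ≡ 0 at y ∈ {2}; common: ∅.
  x = 8: f ≡ 0 at y ∈ ∅; g ≡ 0 at y ∈ {6}; common: ∅.
  x = 9: f ≡ 0 at y ∈ ∅; g ≡ 0 at y ∈ {10}; common: ∅.
  x = 10: f ≡ 0 at y ∈ ∅; g ≡ 0 at y ∈ {3}; common: ∅.
Collecting: common zeros = {(0, 7)}, so the count is 1.
Comparison with the Bézout bound: 1 ≤ 1 = deg(f)·deg(g), as expected for curves with no common component (the bound is attained).


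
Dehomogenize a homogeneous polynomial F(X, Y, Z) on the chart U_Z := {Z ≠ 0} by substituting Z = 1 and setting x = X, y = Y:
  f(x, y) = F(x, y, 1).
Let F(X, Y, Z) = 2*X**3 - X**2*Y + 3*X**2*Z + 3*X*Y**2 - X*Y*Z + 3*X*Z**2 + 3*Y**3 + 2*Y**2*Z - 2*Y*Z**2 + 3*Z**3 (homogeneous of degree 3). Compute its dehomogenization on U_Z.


f(x, y) = 2*x**3 - x**2*y + 3*x**2 + 3*x*y**2 - x*y + 3*x + 3*y**3 + 2*y**2 - 2*y + 3

On U_Z we set Z = 1. Each monomial c·X^i·Y^j·Z^k in F becomes c·x^i·y^j·1^k = c·x^i·y^j.
Substituting Z = 1: F(X, Y, 1) = 2*x**3 - x**2*y + 3*x**2 + 3*x*y**2 - x*y + 3*x + 3*y**3 + 2*y**2 - 2*y + 3.
Note: deg(f) ≤ deg(F) = 3; strict inequality happens when F is divisible by Z (lost terms).


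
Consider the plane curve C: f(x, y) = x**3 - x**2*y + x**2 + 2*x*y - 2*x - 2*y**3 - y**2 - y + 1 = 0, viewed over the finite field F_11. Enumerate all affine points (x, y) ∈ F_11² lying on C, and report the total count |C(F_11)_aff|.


Affine F_11-points: {(0, 6), (1, 4), (2, 10), (3, 3), (3, 5), (3, 8), (8, 0), (8, 7), (8, 9), (9, 1), (9, 5), (9, 10)}; count = 12.

For each of the 121 pairs (x, y) ∈ F_11², evaluate f(x, y) mod 11. Record the zeros.
  x = 0: [0↦1, 1↦8, 2↦1, 3↦1, 4↦7, 5↦7, 6↦0, 7↦7, 8↦5, 9↦4, 10↦3]  zeros at y ∈ {6}
  x = 1: [0↦1, 1↦9, 2↦3, 3↦4, 4↦0, 5↦1, 6↦6, 7↦3, 8↦2, 9↦2, 10↦2]  zeros at y ∈ {4}
  x = 2: [0↦9, 1↦5, 2↦9, 3↦9, 4↦4, 5↦4, 6↦8, 7↦4, 8↦2, 9↦1, 10↦0]  zeros at y ∈ {10}
  x = 3: [0↦9, 1↦2, 2↦3, 3↦0, 4↦3, 5↦0, 6↦1, 7↦5, 8↦0, 9↦7, 10↦3]  zeros at y ∈ {3, 5, 8}
  x = 4: [0↦7, 1↦6, 2↦2, 3↦5, 4↦3, 5↦6, 6↦2, 7↦1, 8↦2, 9↦4, 10↦6]  zeros at y ∈ ∅
  x = 5: [0↦9, 1↦1, 2↦1, 3↦8, 4↦10, 5↦6, 6↦6, 7↦9, 8↦3, 9↦9, 10↦4]  zeros at y ∈ ∅
  x = 6: [0↦10, 1↦4, 2↦6, 3↦4, 4↦8, 5↦6, 6↦8, 7↦2, 8↦9, 9↦6, 10↦3]  zeros at y ∈ ∅
  x = 7: [0↦5, 1↦10, 2↦1, 3↦10, 4↦3, 5↦1, 6↦3, 7↦8, 8↦4, 9↦1, 10↦9]  zeros at y ∈ ∅
  x = 8: [0↦0, 1↦3, 2↦3, 3↦10, 4↦1, 5↦8, 6↦8, 7↦0, 8↦5, 9↦0, 10↦6]  zeros at y ∈ {0, 7, 9}
  x = 9: [0↦1, 1↦0, 2↦7, 3↦10, 4↦8, 5↦0, 6↦7, 7↦6, 8↦7, 9↦9, 10↦0]  zeros at y ∈ {1, 5, 10}
  x = 10: [0↦3, 1↦7, 2↦8, 3↦5, 4↦8, 5↦5, 6↦6, 7↦10, 8↦5, 9↦1, 10↦8]  zeros at y ∈ ∅
Collecting zeros: affine points = {(0, 6), (1, 4), (2, 10), (3, 3), (3, 5), (3, 8), (8, 0), (8, 7), (8, 9), (9, 1), (9, 5), (9, 10)}.
Total count |C(F_11)_aff| = 12.


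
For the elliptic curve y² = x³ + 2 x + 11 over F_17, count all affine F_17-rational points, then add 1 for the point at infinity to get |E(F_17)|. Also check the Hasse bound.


Affine points = {(4, 7), (4, 10), (6, 1), (6, 16), (11, 2), (11, 15), (15, 4), (15, 13), (16, 5), (16, 12)}; affine count = 10; |E(F_17)| = 11.

Discriminant check: Δ ∝ 4a³ + 27b² = 4·2³ + 27·11² = 4·8 + 27·121 ≡ 1 (mod 17). Nonzero ⇒ E is nonsingular.
For each x ∈ F_17, compute rhs = x³ + 2·x + 11 mod 17, then count y ∈ F_17 with y² ≡ rhs.
  x = 0: rhs = 11, matching y values: none (0 points).
  x = 1: rhs = 14, matching y values: none (0 points).
  x = 2: rhs = 6, matching y values: none (0 points).
  x = 3: rhs = 10, matching y values: none (0 points).
  x = 4: rhs = 15, matching y values: 7, 10 (2 points).
  x = 5: rhs = 10, matching y values: none (0 points).
  x = 6: rhs = 1, matching y values: 1, 16 (2 points).
  x = 7: rhs = 11, matching y values: none (0 points).
  x = 8: rhs = 12, matching y values: none (0 points).
  x = 9: rhs = 10, matching y values: none (0 points).
  x = 10: rhs = 11, matching y values: none (0 points).
  x = 11: rhs = 4, matching y values: 2, 15 (2 points).
  x = 12: rhs = 12, matching y values: none (0 points).
  x = 13: rhs = 7, matching y values: none (0 points).
  x = 14: rhs = 12, matching y values: none (0 points).
  x = 15: rhs = 16, matching y values: 4, 13 (2 points).
  x = 16: rhs = 8, matching y values: 5, 12 (2 points).
Total affine count: 10.
Full point count |E(F_17)| = 10 + 1 = 11.
Hasse bound: |11 − (17+1)| = |-7| = 7 ≤ 2√17 ≈ 8.2462 ✓.


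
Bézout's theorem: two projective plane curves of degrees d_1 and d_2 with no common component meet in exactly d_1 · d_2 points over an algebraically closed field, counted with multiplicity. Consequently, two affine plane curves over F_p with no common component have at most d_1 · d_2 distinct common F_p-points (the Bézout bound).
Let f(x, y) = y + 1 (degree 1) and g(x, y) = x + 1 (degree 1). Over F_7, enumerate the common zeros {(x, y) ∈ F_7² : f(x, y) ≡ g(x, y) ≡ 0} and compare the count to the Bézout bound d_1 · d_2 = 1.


Common zeros: {(6, 6)}; count = 1; Bézout bound = 1.

deg(f) = 1, deg(g) = 1, so Bézout bound = 1.
Scan x ∈ F_7. For each x, list the y ∈ F_7 with f(x, y) ≡ 0 and those with g(x, y) ≡ 0 (mod 7); the common zeros in that column are the intersection.
  x = 0: f ≡ 0 at y ∈ {6}; g ≡ 0 at y ∈ ∅; common: ∅.
  x = 1: f ≡ 0 at y ∈ {6}; g ≡ 0 at y ∈ ∅; common: ∅.
  x = 2: f ≡ 0 at y ∈ {6}; g ≡ 0 at y ∈ ∅; common: ∅.
  x = 3: f ≡ 0 at y ∈ {6}; g ≡ 0 at y ∈ ∅; common: ∅.
  x = 4: f ≡ 0 at y ∈ {6}; g ≡ 0 at y ∈ ∅; common: ∅.
  x = 5: f ≡ 0 at y ∈ {6}; g ≡ 0 at y ∈ ∅; common: ∅.
  x = 6: f ≡ 0 at y ∈ {6}; g ≡ 0 at y ∈ {0, 1, 2, 3, 4, 5, 6}; common: {6}.
Collecting: common zeros = {(6, 6)}, so the count is 1.
Comparison with the Bézout bound: 1 ≤ 1 = deg(f)·deg(g), as expected for curves with no common component (the bound is attained).


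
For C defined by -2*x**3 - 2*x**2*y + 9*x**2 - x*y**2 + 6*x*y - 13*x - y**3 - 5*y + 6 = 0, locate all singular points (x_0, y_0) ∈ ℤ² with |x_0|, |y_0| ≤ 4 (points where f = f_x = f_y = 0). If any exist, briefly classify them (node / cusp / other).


Singular points: {(2, -1)}; classification: node.

Compute partial derivatives:
  f_x = -6*x**2 - 4*x*y + 18*x - y**2 + 6*y - 13.
  f_y = -2*x**2 - 2*x*y + 6*x - 3*y**2 - 5.
Scan x_0 ∈ {−4, ..., 4}. For each x_0, f_y(x_0, y) is a polynomial in y; find its integer roots y ∈ {−4, ..., 4}, then test f_x and f at those candidates.
  x = -4: f_y(-4, y) = -3*y**2 + 8*y - 61; no integer root y with |y| ≤ 4.
  x = -3: f_y(-3, y) = -3*y**2 + 6*y - 41; no integer root y with |y| ≤ 4.
  x = -2: f_y(-2, y) = -3*y**2 + 4*y - 25; no integer root y with |y| ≤ 4.
  x = -1: f_y(-1, y) = -3*y**2 + 2*y - 13; no integer root y with |y| ≤ 4.
  x = 0: f_y(0, y) = -3*y**2 - 5; no integer root y with |y| ≤ 4.
  x = 1: f_y(1, y) = -3*y**2 - 2*y - 1; no integer root y with |y| ≤ 4.
  x = 2: f_y(2, y) = -3*y**2 - 4*y - 1; vanishes at y ∈ {-1}. (2, -1): f_x = 0, f = 0 — SINGULAR.
  x = 3: f_y(3, y) = -3*y**2 - 6*y - 5; no integer root y with |y| ≤ 4.
  x = 4: f_y(4, y) = -3*y**2 - 8*y - 13; no integer root y with |y| ≤ 4.
Only singular point on the grid: (2, -1).
Classify: substitute x = 2 + u, y = -1 + v and expand: f = -2*u**3 - 2*u**2*v - u**2 - u*v**2 - v**3 + v**2.
No constant or linear terms (consistent with a singular point). Quadratic part: -u**2 + v**2. Cubic part: -2*u**3 - 2*u**2*v - u*v**2 - v**3.
The quadratic part v**2 - u**2 = (v − u)(v + u) splits into two distinct linear factors, so there are two distinct tangent lines y − -1 = ±(x − 2) — this is a node (ordinary double point).
Classification: node.


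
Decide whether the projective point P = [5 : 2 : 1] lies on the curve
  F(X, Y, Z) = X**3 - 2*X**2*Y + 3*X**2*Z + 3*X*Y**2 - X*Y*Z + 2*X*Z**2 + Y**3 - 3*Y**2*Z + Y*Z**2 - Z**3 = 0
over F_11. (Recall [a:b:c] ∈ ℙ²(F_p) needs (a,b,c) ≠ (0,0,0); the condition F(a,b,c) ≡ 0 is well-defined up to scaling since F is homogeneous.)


F(5,2,1) ≡ 3 (mod 11); P is NOT on the curve.

Evaluate F(5, 2, 1) term-by-term (mod 11).
  X**3 ↦ 1·125·1·1 = 125
  -2*X**2*Y ↦ -2·25·2·1 = -100
  3*X**2*Z ↦ 3·25·1·1 = 75
  3*X*Y**2 ↦ 3·5·4·1 = 60
  -X*Y*Z ↦ -1·5·2·1 = -10
  2*X*Z**2 ↦ 2·5·1·1 = 10
  Y**3 ↦ 1·1·8·1 = 8
  -3*Y**2*Z ↦ -3·1·4·1 = -12
  Y*Z**2 ↦ 1·1·2·1 = 2
  -Z**3 ↦ -1·1·1·1 = -1
Sum: F(5, 2, 1) = (125) + (-100) + (75) + (60) + (-10) + (10) + (8) + (-12) + (2) + (-1) = 157.
Reducing mod 11: 157 ≡ 3 (mod 11).
Since F(a, b, c) ≡ 3 ≠ 0 (mod 11), P does NOT lie on the curve.


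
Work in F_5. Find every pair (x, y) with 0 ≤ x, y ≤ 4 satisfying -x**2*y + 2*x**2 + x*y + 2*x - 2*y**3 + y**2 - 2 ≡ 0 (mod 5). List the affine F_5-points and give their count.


Affine F_5-points: {(1, 2), (1, 4), (2, 0), (2, 4), (3, 1), (4, 1)}; count = 6.

For each of the 25 pairs (x, y) ∈ F_5², evaluate f(x, y) mod 5. Record the zeros.
  x = 0: [0↦3, 1↦2, 2↦1, 3↦3, 4↦1]  zeros at y ∈ ∅
  x = 1: [0↦2, 1↦1, 2↦0, 3↦2, 4↦0]  zeros at y ∈ {2, 4}
  x = 2: [0↦0, 1↦2, 2↦4, 3↦4, 4↦0]  zeros at y ∈ {0, 4}
  x = 3: [0↦2, 1↦0, 2↦3, 3↦4, 4↦1]  zeros at y ∈ {1}
  x = 4: [0↦3, 1↦0, 2↦2, 3↦2, 4↦3]  zeros at y ∈ {1}
Collecting zeros: affine points = {(1, 2), (1, 4), (2, 0), (2, 4), (3, 1), (4, 1)}.
Total count |C(F_5)_aff| = 6.


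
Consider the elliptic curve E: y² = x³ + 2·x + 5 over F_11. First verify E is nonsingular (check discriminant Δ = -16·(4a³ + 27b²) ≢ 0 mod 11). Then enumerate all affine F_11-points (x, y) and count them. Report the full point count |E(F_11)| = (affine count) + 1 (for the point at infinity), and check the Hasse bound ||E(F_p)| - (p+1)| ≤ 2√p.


Affine points = {(0, 4), (0, 7), (3, 4), (3, 7), (4, 0), (8, 4), (8, 7), (9, 2), (9, 9)}; affine count = 9; |E(F_11)| = 10.

Discriminant check: Δ ∝ 4a³ + 27b² = 4·2³ + 27·5² = 4·8 + 27·25 ≡ 3 (mod 11). Nonzero ⇒ E is nonsingular.
For each x ∈ F_11, compute rhs = x³ + 2·x + 5 mod 11, then count y ∈ F_11 with y² ≡ rhs.
  x = 0: rhs = 5, matching y values: 4, 7 (2 points).
  x = 1: rhs = 8, matching y values: none (0 points).
  x = 2: rhs = 6, matching y values: none (0 points).
  x = 3: rhs = 5, matching y values: 4, 7 (2 points).
  x = 4: rhs = 0, matching y values: 0 (1 points).
  x = 5: rhs = 8, matching y values: none (0 points).
  x = 6: rhs = 2, matching y values: none (0 points).
  x = 7: rhs = 10, matching y values: none (0 points).
  x = 8: rhs = 5, matching y values: 4, 7 (2 points).
  x = 9: rhs = 4, matching y values: 2, 9 (2 points).
  x = 10: rhs = 2, matching y values: none (0 points).
Total affine count: 9.
Full point count |E(F_11)| = 9 + 1 = 10.
Hasse bound: |10 − (11+1)| = |-2| = 2 ≤ 2√11 ≈ 6.6332 ✓.


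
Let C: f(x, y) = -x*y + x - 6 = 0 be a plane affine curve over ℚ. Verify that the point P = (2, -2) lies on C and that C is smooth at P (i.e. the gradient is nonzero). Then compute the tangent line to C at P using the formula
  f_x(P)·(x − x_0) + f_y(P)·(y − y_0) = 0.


Tangent line at P: 3*x - 2*y - 10 = 0.

Step 1: f(2, -2) = 0, so P lies on C.
Step 2: partial derivatives
  f_x(x, y) = 1 - y, f_y(x, y) = -x.
  f_x(P) = 3, f_y(P) = -2 (gradient nonzero, so P is smooth).
Step 3: tangent line at P: 3·(x − 2) + -2·(y − -2) = 0.
Expanding: 3*x - 2*y - 10 = 0.
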